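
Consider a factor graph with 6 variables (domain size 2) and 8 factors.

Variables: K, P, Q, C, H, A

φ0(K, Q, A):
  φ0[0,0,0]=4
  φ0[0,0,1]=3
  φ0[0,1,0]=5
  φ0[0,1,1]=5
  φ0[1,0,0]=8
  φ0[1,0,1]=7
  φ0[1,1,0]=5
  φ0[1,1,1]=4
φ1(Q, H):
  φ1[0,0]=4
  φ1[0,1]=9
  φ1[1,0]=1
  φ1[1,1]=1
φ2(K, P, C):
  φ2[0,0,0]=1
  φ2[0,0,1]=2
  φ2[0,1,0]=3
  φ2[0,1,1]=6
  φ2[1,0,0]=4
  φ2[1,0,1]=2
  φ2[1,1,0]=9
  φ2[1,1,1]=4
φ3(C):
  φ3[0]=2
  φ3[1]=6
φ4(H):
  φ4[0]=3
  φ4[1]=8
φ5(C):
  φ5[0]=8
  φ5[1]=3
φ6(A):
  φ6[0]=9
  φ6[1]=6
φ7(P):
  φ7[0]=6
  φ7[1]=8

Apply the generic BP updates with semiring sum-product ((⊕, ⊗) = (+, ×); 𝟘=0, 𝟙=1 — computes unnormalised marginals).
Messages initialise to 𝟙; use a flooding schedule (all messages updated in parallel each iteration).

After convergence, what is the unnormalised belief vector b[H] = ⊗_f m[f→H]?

init: all messages = 𝟙 over 2 values
r1 m[φ0→K] = [17, 24]
r1 m[φ0→Q] = [22, 19]
r1 m[φ0→A] = [22, 19]
r1 m[φ1→Q] = [13, 2]
r1 m[φ1→H] = [5, 10]
r1 m[φ2→K] = [12, 19]
r1 m[φ2→P] = [9, 22]
r1 m[φ2→C] = [17, 14]
r1 m[φ3→C] = [2, 6]
r1 m[φ4→H] = [3, 8]
r1 m[φ5→C] = [8, 3]
r1 m[φ6→A] = [9, 6]
r1 m[φ7→P] = [6, 8]
r1 m[K→φ0] = [1, 1]
r1 m[K→φ2] = [1, 1]
r1 m[P→φ2] = [1, 1]
r1 m[P→φ7] = [1, 1]
r1 m[Q→φ0] = [1, 1]
r1 m[Q→φ1] = [1, 1]
r1 m[C→φ2] = [1, 1]
r1 m[C→φ3] = [1, 1]
r1 m[C→φ5] = [1, 1]
r1 m[H→φ1] = [1, 1]
r1 m[H→φ4] = [1, 1]
r1 m[A→φ0] = [1, 1]
r1 m[A→φ6] = [1, 1]
r2 m[φ0→K] = [17, 24]
r2 m[φ0→Q] = [22, 19]
r2 m[φ0→A] = [22, 19]
r2 m[φ1→Q] = [13, 2]
r2 m[φ1→H] = [5, 10]
r2 m[φ2→K] = [12, 19]
r2 m[φ2→P] = [9, 22]
r2 m[φ2→C] = [17, 14]
r2 m[φ3→C] = [2, 6]
r2 m[φ4→H] = [3, 8]
r2 m[φ5→C] = [8, 3]
r2 m[φ6→A] = [9, 6]
r2 m[φ7→P] = [6, 8]
r2 m[K→φ0] = [12, 19]
r2 m[K→φ2] = [17, 24]
r2 m[P→φ2] = [6, 8]
r2 m[P→φ7] = [9, 22]
r2 m[Q→φ0] = [13, 2]
r2 m[Q→φ1] = [22, 19]
r2 m[C→φ2] = [16, 18]
r2 m[C→φ3] = [136, 42]
r2 m[C→φ5] = [34, 84]
r2 m[H→φ1] = [3, 8]
r2 m[H→φ4] = [5, 10]
r2 m[A→φ0] = [9, 6]
r2 m[A→φ6] = [22, 19]
r3 m[φ0→K] = [852, 1620]
r3 m[φ0→Q] = [2814, 2211]
r3 m[φ0→A] = [2910, 2469]
r3 m[φ1→Q] = [84, 11]
r3 m[φ1→H] = [107, 217]
r3 m[φ2→K] = [1560, 2328]
r3 m[φ2→P] = [3284, 7836]
r3 m[φ2→C] = [2814, 2076]
r3 m[φ3→C] = [2, 6]
r3 m[φ4→H] = [3, 8]
r3 m[φ5→C] = [8, 3]
r3 m[φ6→A] = [9, 6]
r3 m[φ7→P] = [6, 8]
r3 m[K→φ0] = [12, 19]
r3 m[K→φ2] = [17, 24]
r3 m[P→φ2] = [6, 8]
r3 m[P→φ7] = [9, 22]
r3 m[Q→φ0] = [13, 2]
r3 m[Q→φ1] = [22, 19]
r3 m[C→φ2] = [16, 18]
r3 m[C→φ3] = [136, 42]
r3 m[C→φ5] = [34, 84]
r3 m[H→φ1] = [3, 8]
r3 m[H→φ4] = [5, 10]
r3 m[A→φ0] = [9, 6]
r3 m[A→φ6] = [22, 19]
r4 m[φ0→K] = [852, 1620]
r4 m[φ0→Q] = [2814, 2211]
r4 m[φ0→A] = [2910, 2469]
r4 m[φ1→Q] = [84, 11]
r4 m[φ1→H] = [107, 217]
r4 m[φ2→K] = [1560, 2328]
r4 m[φ2→P] = [3284, 7836]
r4 m[φ2→C] = [2814, 2076]
r4 m[φ3→C] = [2, 6]
r4 m[φ4→H] = [3, 8]
r4 m[φ5→C] = [8, 3]
r4 m[φ6→A] = [9, 6]
r4 m[φ7→P] = [6, 8]
r4 m[K→φ0] = [1560, 2328]
r4 m[K→φ2] = [852, 1620]
r4 m[P→φ2] = [6, 8]
r4 m[P→φ7] = [3284, 7836]
r4 m[Q→φ0] = [84, 11]
r4 m[Q→φ1] = [2814, 2211]
r4 m[C→φ2] = [16, 18]
r4 m[C→φ3] = [22512, 6228]
r4 m[C→φ5] = [5628, 12456]
r4 m[H→φ1] = [3, 8]
r4 m[H→φ4] = [107, 217]
r4 m[A→φ0] = [9, 6]
r4 m[A→φ6] = [2910, 2469]
r5 m[φ0→K] = [5361, 10335]
r5 m[φ0→Q] = [349632, 277632]
r5 m[φ0→A] = [2302416, 1950216]
r5 m[φ1→Q] = [84, 11]
r5 m[φ1→H] = [13467, 27537]
r5 m[φ2→K] = [1560, 2328]
r5 m[φ2→P] = [206304, 482832]
r5 m[φ2→C] = [181080, 122400]
r5 m[φ3→C] = [2, 6]
r5 m[φ4→H] = [3, 8]
r5 m[φ5→C] = [8, 3]
r5 m[φ6→A] = [9, 6]
r5 m[φ7→P] = [6, 8]
r5 m[K→φ0] = [1560, 2328]
r5 m[K→φ2] = [852, 1620]
r5 m[P→φ2] = [6, 8]
r5 m[P→φ7] = [3284, 7836]
r5 m[Q→φ0] = [84, 11]
r5 m[Q→φ1] = [2814, 2211]
r5 m[C→φ2] = [16, 18]
r5 m[C→φ3] = [22512, 6228]
r5 m[C→φ5] = [5628, 12456]
r5 m[H→φ1] = [3, 8]
r5 m[H→φ4] = [107, 217]
r5 m[A→φ0] = [9, 6]
r5 m[A→φ6] = [2910, 2469]
r6 m[φ0→K] = [5361, 10335]
r6 m[φ0→Q] = [349632, 277632]
r6 m[φ0→A] = [2302416, 1950216]
r6 m[φ1→Q] = [84, 11]
r6 m[φ1→H] = [13467, 27537]
r6 m[φ2→K] = [1560, 2328]
r6 m[φ2→P] = [206304, 482832]
r6 m[φ2→C] = [181080, 122400]
r6 m[φ3→C] = [2, 6]
r6 m[φ4→H] = [3, 8]
r6 m[φ5→C] = [8, 3]
r6 m[φ6→A] = [9, 6]
r6 m[φ7→P] = [6, 8]
r6 m[K→φ0] = [1560, 2328]
r6 m[K→φ2] = [5361, 10335]
r6 m[P→φ2] = [6, 8]
r6 m[P→φ7] = [206304, 482832]
r6 m[Q→φ0] = [84, 11]
r6 m[Q→φ1] = [349632, 277632]
r6 m[C→φ2] = [16, 18]
r6 m[C→φ3] = [1448640, 367200]
r6 m[C→φ5] = [362160, 734400]
r6 m[H→φ1] = [3, 8]
r6 m[H→φ4] = [13467, 27537]
r6 m[A→φ0] = [9, 6]
r6 m[A→φ6] = [2302416, 1950216]
r7 m[φ0→K] = [5361, 10335]
r7 m[φ0→Q] = [349632, 277632]
r7 m[φ0→A] = [2302416, 1950216]
r7 m[φ1→Q] = [84, 11]
r7 m[φ1→H] = [1676160, 3424320]
r7 m[φ2→K] = [1560, 2328]
r7 m[φ2→P] = [1312272, 3068676]
r7 m[φ2→C] = [1152990, 776400]
r7 m[φ3→C] = [2, 6]
r7 m[φ4→H] = [3, 8]
r7 m[φ5→C] = [8, 3]
r7 m[φ6→A] = [9, 6]
r7 m[φ7→P] = [6, 8]
r7 m[K→φ0] = [1560, 2328]
r7 m[K→φ2] = [5361, 10335]
r7 m[P→φ2] = [6, 8]
r7 m[P→φ7] = [206304, 482832]
r7 m[Q→φ0] = [84, 11]
r7 m[Q→φ1] = [349632, 277632]
r7 m[C→φ2] = [16, 18]
r7 m[C→φ3] = [1448640, 367200]
r7 m[C→φ5] = [362160, 734400]
r7 m[H→φ1] = [3, 8]
r7 m[H→φ4] = [13467, 27537]
r7 m[A→φ0] = [9, 6]
r7 m[A→φ6] = [2302416, 1950216]
r8 m[φ0→K] = [5361, 10335]
r8 m[φ0→Q] = [349632, 277632]
r8 m[φ0→A] = [2302416, 1950216]
r8 m[φ1→Q] = [84, 11]
r8 m[φ1→H] = [1676160, 3424320]
r8 m[φ2→K] = [1560, 2328]
r8 m[φ2→P] = [1312272, 3068676]
r8 m[φ2→C] = [1152990, 776400]
r8 m[φ3→C] = [2, 6]
r8 m[φ4→H] = [3, 8]
r8 m[φ5→C] = [8, 3]
r8 m[φ6→A] = [9, 6]
r8 m[φ7→P] = [6, 8]
r8 m[K→φ0] = [1560, 2328]
r8 m[K→φ2] = [5361, 10335]
r8 m[P→φ2] = [6, 8]
r8 m[P→φ7] = [1312272, 3068676]
r8 m[Q→φ0] = [84, 11]
r8 m[Q→φ1] = [349632, 277632]
r8 m[C→φ2] = [16, 18]
r8 m[C→φ3] = [9223920, 2329200]
r8 m[C→φ5] = [2305980, 4658400]
r8 m[H→φ1] = [3, 8]
r8 m[H→φ4] = [1676160, 3424320]
r8 m[A→φ0] = [9, 6]
r8 m[A→φ6] = [2302416, 1950216]
r9 m[φ0→K] = [5361, 10335]
r9 m[φ0→Q] = [349632, 277632]
r9 m[φ0→A] = [2302416, 1950216]
r9 m[φ1→Q] = [84, 11]
r9 m[φ1→H] = [1676160, 3424320]
r9 m[φ2→K] = [1560, 2328]
r9 m[φ2→P] = [1312272, 3068676]
r9 m[φ2→C] = [1152990, 776400]
r9 m[φ3→C] = [2, 6]
r9 m[φ4→H] = [3, 8]
r9 m[φ5→C] = [8, 3]
r9 m[φ6→A] = [9, 6]
r9 m[φ7→P] = [6, 8]
r9 m[K→φ0] = [1560, 2328]
r9 m[K→φ2] = [5361, 10335]
r9 m[P→φ2] = [6, 8]
r9 m[P→φ7] = [1312272, 3068676]
r9 m[Q→φ0] = [84, 11]
r9 m[Q→φ1] = [349632, 277632]
r9 m[C→φ2] = [16, 18]
r9 m[C→φ3] = [9223920, 2329200]
r9 m[C→φ5] = [2305980, 4658400]
r9 m[H→φ1] = [3, 8]
r9 m[H→φ4] = [1676160, 3424320]
r9 m[A→φ0] = [9, 6]
r9 m[A→φ6] = [2302416, 1950216]
fixed point reached at round 9
b[H] = ⊗ incoming = [5028480, 27394560]

b[H] = [5028480, 27394560]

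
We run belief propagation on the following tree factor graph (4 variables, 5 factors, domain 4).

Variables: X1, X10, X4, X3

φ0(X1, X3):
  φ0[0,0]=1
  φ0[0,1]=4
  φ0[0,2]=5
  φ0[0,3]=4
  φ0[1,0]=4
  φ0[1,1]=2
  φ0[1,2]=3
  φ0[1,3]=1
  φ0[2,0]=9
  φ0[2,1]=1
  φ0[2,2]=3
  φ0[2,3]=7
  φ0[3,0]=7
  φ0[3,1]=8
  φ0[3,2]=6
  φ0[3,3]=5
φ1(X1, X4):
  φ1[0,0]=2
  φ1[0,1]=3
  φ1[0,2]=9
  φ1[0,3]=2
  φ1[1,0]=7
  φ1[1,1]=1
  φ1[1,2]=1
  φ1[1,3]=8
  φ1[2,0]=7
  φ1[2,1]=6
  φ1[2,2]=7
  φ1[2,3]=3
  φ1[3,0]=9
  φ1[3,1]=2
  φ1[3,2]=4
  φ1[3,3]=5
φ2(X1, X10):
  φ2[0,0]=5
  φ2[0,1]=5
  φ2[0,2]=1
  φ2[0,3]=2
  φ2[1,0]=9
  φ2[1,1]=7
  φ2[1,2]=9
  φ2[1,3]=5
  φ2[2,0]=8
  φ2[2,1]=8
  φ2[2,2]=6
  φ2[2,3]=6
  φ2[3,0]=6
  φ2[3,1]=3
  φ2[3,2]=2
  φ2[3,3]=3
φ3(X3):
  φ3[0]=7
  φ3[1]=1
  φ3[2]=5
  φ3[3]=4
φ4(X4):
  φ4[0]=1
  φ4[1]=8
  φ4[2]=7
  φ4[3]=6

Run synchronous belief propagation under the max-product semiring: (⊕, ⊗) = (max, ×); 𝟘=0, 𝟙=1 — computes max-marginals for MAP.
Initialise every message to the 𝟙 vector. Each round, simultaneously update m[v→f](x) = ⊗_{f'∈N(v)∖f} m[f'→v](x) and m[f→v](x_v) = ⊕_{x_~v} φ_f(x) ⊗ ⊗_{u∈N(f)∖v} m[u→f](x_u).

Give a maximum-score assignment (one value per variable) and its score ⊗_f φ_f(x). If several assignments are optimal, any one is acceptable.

assignment: (X1=2, X10=0, X4=2, X3=0); score = 24696

init: all messages = 𝟙 over 4 values
r1 m[φ0→X1] = [5, 4, 9, 8]
r1 m[φ0→X3] = [9, 8, 6, 7]
r1 m[φ1→X1] = [9, 8, 7, 9]
r1 m[φ1→X4] = [9, 6, 9, 8]
r1 m[φ2→X1] = [5, 9, 8, 6]
r1 m[φ2→X10] = [9, 8, 9, 6]
r1 m[φ3→X3] = [7, 1, 5, 4]
r1 m[φ4→X4] = [1, 8, 7, 6]
r1 m[X1→φ0] = [1, 1, 1, 1]
r1 m[X1→φ1] = [1, 1, 1, 1]
r1 m[X1→φ2] = [1, 1, 1, 1]
r1 m[X10→φ2] = [1, 1, 1, 1]
r1 m[X4→φ1] = [1, 1, 1, 1]
r1 m[X4→φ4] = [1, 1, 1, 1]
r1 m[X3→φ0] = [1, 1, 1, 1]
r1 m[X3→φ3] = [1, 1, 1, 1]
r2 m[φ0→X1] = [5, 4, 9, 8]
r2 m[φ0→X3] = [9, 8, 6, 7]
r2 m[φ1→X1] = [9, 8, 7, 9]
r2 m[φ1→X4] = [9, 6, 9, 8]
r2 m[φ2→X1] = [5, 9, 8, 6]
r2 m[φ2→X10] = [9, 8, 9, 6]
r2 m[φ3→X3] = [7, 1, 5, 4]
r2 m[φ4→X4] = [1, 8, 7, 6]
r2 m[X1→φ0] = [45, 72, 56, 54]
r2 m[X1→φ1] = [25, 36, 72, 48]
r2 m[X1→φ2] = [45, 32, 63, 72]
r2 m[X10→φ2] = [1, 1, 1, 1]
r2 m[X4→φ1] = [1, 8, 7, 6]
r2 m[X4→φ4] = [9, 6, 9, 8]
r2 m[X3→φ0] = [7, 1, 5, 4]
r2 m[X3→φ3] = [9, 8, 6, 7]
r3 m[φ0→X1] = [25, 28, 63, 49]
r3 m[φ0→X3] = [504, 432, 324, 392]
r3 m[φ1→X1] = [63, 48, 49, 30]
r3 m[φ1→X4] = [504, 432, 504, 288]
r3 m[φ2→X1] = [5, 9, 8, 6]
r3 m[φ2→X10] = [504, 504, 378, 378]
r3 m[φ3→X3] = [7, 1, 5, 4]
r3 m[φ4→X4] = [1, 8, 7, 6]
r3 m[X1→φ0] = [45, 72, 56, 54]
r3 m[X1→φ1] = [25, 36, 72, 48]
r3 m[X1→φ2] = [45, 32, 63, 72]
r3 m[X10→φ2] = [1, 1, 1, 1]
r3 m[X4→φ1] = [1, 8, 7, 6]
r3 m[X4→φ4] = [9, 6, 9, 8]
r3 m[X3→φ0] = [7, 1, 5, 4]
r3 m[X3→φ3] = [9, 8, 6, 7]
r4 m[φ0→X1] = [25, 28, 63, 49]
r4 m[φ0→X3] = [504, 432, 324, 392]
r4 m[φ1→X1] = [63, 48, 49, 30]
r4 m[φ1→X4] = [504, 432, 504, 288]
r4 m[φ2→X1] = [5, 9, 8, 6]
r4 m[φ2→X10] = [504, 504, 378, 378]
r4 m[φ3→X3] = [7, 1, 5, 4]
r4 m[φ4→X4] = [1, 8, 7, 6]
r4 m[X1→φ0] = [315, 432, 392, 180]
r4 m[X1→φ1] = [125, 252, 504, 294]
r4 m[X1→φ2] = [1575, 1344, 3087, 1470]
r4 m[X10→φ2] = [1, 1, 1, 1]
r4 m[X4→φ1] = [1, 8, 7, 6]
r4 m[X4→φ4] = [504, 432, 504, 288]
r4 m[X3→φ0] = [7, 1, 5, 4]
r4 m[X3→φ3] = [504, 432, 324, 392]
r5 m[φ0→X1] = [25, 28, 63, 49]
r5 m[φ0→X3] = [3528, 1440, 1575, 2744]
r5 m[φ1→X1] = [63, 48, 49, 30]
r5 m[φ1→X4] = [3528, 3024, 3528, 2016]
r5 m[φ2→X1] = [5, 9, 8, 6]
r5 m[φ2→X10] = [24696, 24696, 18522, 18522]
r5 m[φ3→X3] = [7, 1, 5, 4]
r5 m[φ4→X4] = [1, 8, 7, 6]
r5 m[X1→φ0] = [315, 432, 392, 180]
r5 m[X1→φ1] = [125, 252, 504, 294]
r5 m[X1→φ2] = [1575, 1344, 3087, 1470]
r5 m[X10→φ2] = [1, 1, 1, 1]
r5 m[X4→φ1] = [1, 8, 7, 6]
r5 m[X4→φ4] = [504, 432, 504, 288]
r5 m[X3→φ0] = [7, 1, 5, 4]
r5 m[X3→φ3] = [504, 432, 324, 392]
r6 m[φ0→X1] = [25, 28, 63, 49]
r6 m[φ0→X3] = [3528, 1440, 1575, 2744]
r6 m[φ1→X1] = [63, 48, 49, 30]
r6 m[φ1→X4] = [3528, 3024, 3528, 2016]
r6 m[φ2→X1] = [5, 9, 8, 6]
r6 m[φ2→X10] = [24696, 24696, 18522, 18522]
r6 m[φ3→X3] = [7, 1, 5, 4]
r6 m[φ4→X4] = [1, 8, 7, 6]
r6 m[X1→φ0] = [315, 432, 392, 180]
r6 m[X1→φ1] = [125, 252, 504, 294]
r6 m[X1→φ2] = [1575, 1344, 3087, 1470]
r6 m[X10→φ2] = [1, 1, 1, 1]
r6 m[X4→φ1] = [1, 8, 7, 6]
r6 m[X4→φ4] = [3528, 3024, 3528, 2016]
r6 m[X3→φ0] = [7, 1, 5, 4]
r6 m[X3→φ3] = [3528, 1440, 1575, 2744]
r7 m[φ0→X1] = [25, 28, 63, 49]
r7 m[φ0→X3] = [3528, 1440, 1575, 2744]
r7 m[φ1→X1] = [63, 48, 49, 30]
r7 m[φ1→X4] = [3528, 3024, 3528, 2016]
r7 m[φ2→X1] = [5, 9, 8, 6]
r7 m[φ2→X10] = [24696, 24696, 18522, 18522]
r7 m[φ3→X3] = [7, 1, 5, 4]
r7 m[φ4→X4] = [1, 8, 7, 6]
r7 m[X1→φ0] = [315, 432, 392, 180]
r7 m[X1→φ1] = [125, 252, 504, 294]
r7 m[X1→φ2] = [1575, 1344, 3087, 1470]
r7 m[X10→φ2] = [1, 1, 1, 1]
r7 m[X4→φ1] = [1, 8, 7, 6]
r7 m[X4→φ4] = [3528, 3024, 3528, 2016]
r7 m[X3→φ0] = [7, 1, 5, 4]
r7 m[X3→φ3] = [3528, 1440, 1575, 2744]
fixed point reached at round 7
traceback from X1: (X1=2, X10=0, X4=2, X3=0), score=24696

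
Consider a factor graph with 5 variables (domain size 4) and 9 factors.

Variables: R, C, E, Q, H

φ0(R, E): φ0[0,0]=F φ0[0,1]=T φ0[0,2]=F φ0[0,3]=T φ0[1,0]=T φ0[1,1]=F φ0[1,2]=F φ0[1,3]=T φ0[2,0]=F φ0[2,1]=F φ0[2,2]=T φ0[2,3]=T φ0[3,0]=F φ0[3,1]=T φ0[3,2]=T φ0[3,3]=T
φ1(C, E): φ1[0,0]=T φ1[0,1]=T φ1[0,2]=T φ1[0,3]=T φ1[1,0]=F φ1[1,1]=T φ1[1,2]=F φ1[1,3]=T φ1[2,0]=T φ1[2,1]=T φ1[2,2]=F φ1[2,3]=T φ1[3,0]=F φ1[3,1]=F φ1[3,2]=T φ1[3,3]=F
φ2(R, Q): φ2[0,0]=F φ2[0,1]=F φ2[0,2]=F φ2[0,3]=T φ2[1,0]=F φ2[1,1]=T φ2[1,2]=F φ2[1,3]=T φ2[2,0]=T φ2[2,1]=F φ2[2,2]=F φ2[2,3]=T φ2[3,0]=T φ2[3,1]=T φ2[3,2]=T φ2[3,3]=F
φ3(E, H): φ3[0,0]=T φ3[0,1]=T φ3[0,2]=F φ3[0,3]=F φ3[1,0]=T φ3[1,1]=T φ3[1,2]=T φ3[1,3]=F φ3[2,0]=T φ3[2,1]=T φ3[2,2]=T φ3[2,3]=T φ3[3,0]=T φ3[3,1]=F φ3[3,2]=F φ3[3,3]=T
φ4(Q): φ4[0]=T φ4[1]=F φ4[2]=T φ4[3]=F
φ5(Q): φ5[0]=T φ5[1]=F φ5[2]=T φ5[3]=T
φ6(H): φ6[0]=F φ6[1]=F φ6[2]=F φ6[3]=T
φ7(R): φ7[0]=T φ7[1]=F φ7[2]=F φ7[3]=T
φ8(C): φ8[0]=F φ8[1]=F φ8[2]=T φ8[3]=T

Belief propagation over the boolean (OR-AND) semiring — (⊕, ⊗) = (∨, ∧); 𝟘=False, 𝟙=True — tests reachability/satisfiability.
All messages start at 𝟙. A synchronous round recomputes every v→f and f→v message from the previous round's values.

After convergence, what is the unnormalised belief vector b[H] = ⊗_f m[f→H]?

init: all messages = 𝟙 over 4 values
r1 m[φ0→R] = [T, T, T, T]
r1 m[φ0→E] = [T, T, T, T]
r1 m[φ1→C] = [T, T, T, T]
r1 m[φ1→E] = [T, T, T, T]
r1 m[φ2→R] = [T, T, T, T]
r1 m[φ2→Q] = [T, T, T, T]
r1 m[φ3→E] = [T, T, T, T]
r1 m[φ3→H] = [T, T, T, T]
r1 m[φ4→Q] = [T, F, T, F]
r1 m[φ5→Q] = [T, F, T, T]
r1 m[φ6→H] = [F, F, F, T]
r1 m[φ7→R] = [T, F, F, T]
r1 m[φ8→C] = [F, F, T, T]
r1 m[R→φ0] = [T, T, T, T]
r1 m[R→φ2] = [T, T, T, T]
r1 m[R→φ7] = [T, T, T, T]
r1 m[C→φ1] = [T, T, T, T]
r1 m[C→φ8] = [T, T, T, T]
r1 m[E→φ0] = [T, T, T, T]
r1 m[E→φ1] = [T, T, T, T]
r1 m[E→φ3] = [T, T, T, T]
r1 m[Q→φ2] = [T, T, T, T]
r1 m[Q→φ4] = [T, T, T, T]
r1 m[Q→φ5] = [T, T, T, T]
r1 m[H→φ3] = [T, T, T, T]
r1 m[H→φ6] = [T, T, T, T]
r2 m[φ0→R] = [T, T, T, T]
r2 m[φ0→E] = [T, T, T, T]
r2 m[φ1→C] = [T, T, T, T]
r2 m[φ1→E] = [T, T, T, T]
r2 m[φ2→R] = [T, T, T, T]
r2 m[φ2→Q] = [T, T, T, T]
r2 m[φ3→E] = [T, T, T, T]
r2 m[φ3→H] = [T, T, T, T]
r2 m[φ4→Q] = [T, F, T, F]
r2 m[φ5→Q] = [T, F, T, T]
r2 m[φ6→H] = [F, F, F, T]
r2 m[φ7→R] = [T, F, F, T]
r2 m[φ8→C] = [F, F, T, T]
r2 m[R→φ0] = [T, F, F, T]
r2 m[R→φ2] = [T, F, F, T]
r2 m[R→φ7] = [T, T, T, T]
r2 m[C→φ1] = [F, F, T, T]
r2 m[C→φ8] = [T, T, T, T]
r2 m[E→φ0] = [T, T, T, T]
r2 m[E→φ1] = [T, T, T, T]
r2 m[E→φ3] = [T, T, T, T]
r2 m[Q→φ2] = [T, F, T, F]
r2 m[Q→φ4] = [T, F, T, T]
r2 m[Q→φ5] = [T, F, T, F]
r2 m[H→φ3] = [F, F, F, T]
r2 m[H→φ6] = [T, T, T, T]
r3 m[φ0→R] = [T, T, T, T]
r3 m[φ0→E] = [F, T, T, T]
r3 m[φ1→C] = [T, T, T, T]
r3 m[φ1→E] = [T, T, T, T]
r3 m[φ2→R] = [F, F, T, T]
r3 m[φ2→Q] = [T, T, T, T]
r3 m[φ3→E] = [F, F, T, T]
r3 m[φ3→H] = [T, T, T, T]
r3 m[φ4→Q] = [T, F, T, F]
r3 m[φ5→Q] = [T, F, T, T]
r3 m[φ6→H] = [F, F, F, T]
r3 m[φ7→R] = [T, F, F, T]
r3 m[φ8→C] = [F, F, T, T]
r3 m[R→φ0] = [T, F, F, T]
r3 m[R→φ2] = [T, F, F, T]
r3 m[R→φ7] = [T, T, T, T]
r3 m[C→φ1] = [F, F, T, T]
r3 m[C→φ8] = [T, T, T, T]
r3 m[E→φ0] = [T, T, T, T]
r3 m[E→φ1] = [T, T, T, T]
r3 m[E→φ3] = [T, T, T, T]
r3 m[Q→φ2] = [T, F, T, F]
r3 m[Q→φ4] = [T, F, T, T]
r3 m[Q→φ5] = [T, F, T, F]
r3 m[H→φ3] = [F, F, F, T]
r3 m[H→φ6] = [T, T, T, T]
r4 m[φ0→R] = [T, T, T, T]
r4 m[φ0→E] = [F, T, T, T]
r4 m[φ1→C] = [T, T, T, T]
r4 m[φ1→E] = [T, T, T, T]
r4 m[φ2→R] = [F, F, T, T]
r4 m[φ2→Q] = [T, T, T, T]
r4 m[φ3→E] = [F, F, T, T]
r4 m[φ3→H] = [T, T, T, T]
r4 m[φ4→Q] = [T, F, T, F]
r4 m[φ5→Q] = [T, F, T, T]
r4 m[φ6→H] = [F, F, F, T]
r4 m[φ7→R] = [T, F, F, T]
r4 m[φ8→C] = [F, F, T, T]
r4 m[R→φ0] = [F, F, F, T]
r4 m[R→φ2] = [T, F, F, T]
r4 m[R→φ7] = [F, F, T, T]
r4 m[C→φ1] = [F, F, T, T]
r4 m[C→φ8] = [T, T, T, T]
r4 m[E→φ0] = [F, F, T, T]
r4 m[E→φ1] = [F, F, T, T]
r4 m[E→φ3] = [F, T, T, T]
r4 m[Q→φ2] = [T, F, T, F]
r4 m[Q→φ4] = [T, F, T, T]
r4 m[Q→φ5] = [T, F, T, F]
r4 m[H→φ3] = [F, F, F, T]
r4 m[H→φ6] = [T, T, T, T]
r5 m[φ0→R] = [T, T, T, T]
r5 m[φ0→E] = [F, T, T, T]
r5 m[φ1→C] = [T, T, T, T]
r5 m[φ1→E] = [T, T, T, T]
r5 m[φ2→R] = [F, F, T, T]
r5 m[φ2→Q] = [T, T, T, T]
r5 m[φ3→E] = [F, F, T, T]
r5 m[φ3→H] = [T, T, T, T]
r5 m[φ4→Q] = [T, F, T, F]
r5 m[φ5→Q] = [T, F, T, T]
r5 m[φ6→H] = [F, F, F, T]
r5 m[φ7→R] = [T, F, F, T]
r5 m[φ8→C] = [F, F, T, T]
r5 m[R→φ0] = [F, F, F, T]
r5 m[R→φ2] = [T, F, F, T]
r5 m[R→φ7] = [F, F, T, T]
r5 m[C→φ1] = [F, F, T, T]
r5 m[C→φ8] = [T, T, T, T]
r5 m[E→φ0] = [F, F, T, T]
r5 m[E→φ1] = [F, F, T, T]
r5 m[E→φ3] = [F, T, T, T]
r5 m[Q→φ2] = [T, F, T, F]
r5 m[Q→φ4] = [T, F, T, T]
r5 m[Q→φ5] = [T, F, T, F]
r5 m[H→φ3] = [F, F, F, T]
r5 m[H→φ6] = [T, T, T, T]
fixed point reached at round 5
b[H] = ⊗ incoming = [F, F, F, T]

b[H] = [F, F, F, T]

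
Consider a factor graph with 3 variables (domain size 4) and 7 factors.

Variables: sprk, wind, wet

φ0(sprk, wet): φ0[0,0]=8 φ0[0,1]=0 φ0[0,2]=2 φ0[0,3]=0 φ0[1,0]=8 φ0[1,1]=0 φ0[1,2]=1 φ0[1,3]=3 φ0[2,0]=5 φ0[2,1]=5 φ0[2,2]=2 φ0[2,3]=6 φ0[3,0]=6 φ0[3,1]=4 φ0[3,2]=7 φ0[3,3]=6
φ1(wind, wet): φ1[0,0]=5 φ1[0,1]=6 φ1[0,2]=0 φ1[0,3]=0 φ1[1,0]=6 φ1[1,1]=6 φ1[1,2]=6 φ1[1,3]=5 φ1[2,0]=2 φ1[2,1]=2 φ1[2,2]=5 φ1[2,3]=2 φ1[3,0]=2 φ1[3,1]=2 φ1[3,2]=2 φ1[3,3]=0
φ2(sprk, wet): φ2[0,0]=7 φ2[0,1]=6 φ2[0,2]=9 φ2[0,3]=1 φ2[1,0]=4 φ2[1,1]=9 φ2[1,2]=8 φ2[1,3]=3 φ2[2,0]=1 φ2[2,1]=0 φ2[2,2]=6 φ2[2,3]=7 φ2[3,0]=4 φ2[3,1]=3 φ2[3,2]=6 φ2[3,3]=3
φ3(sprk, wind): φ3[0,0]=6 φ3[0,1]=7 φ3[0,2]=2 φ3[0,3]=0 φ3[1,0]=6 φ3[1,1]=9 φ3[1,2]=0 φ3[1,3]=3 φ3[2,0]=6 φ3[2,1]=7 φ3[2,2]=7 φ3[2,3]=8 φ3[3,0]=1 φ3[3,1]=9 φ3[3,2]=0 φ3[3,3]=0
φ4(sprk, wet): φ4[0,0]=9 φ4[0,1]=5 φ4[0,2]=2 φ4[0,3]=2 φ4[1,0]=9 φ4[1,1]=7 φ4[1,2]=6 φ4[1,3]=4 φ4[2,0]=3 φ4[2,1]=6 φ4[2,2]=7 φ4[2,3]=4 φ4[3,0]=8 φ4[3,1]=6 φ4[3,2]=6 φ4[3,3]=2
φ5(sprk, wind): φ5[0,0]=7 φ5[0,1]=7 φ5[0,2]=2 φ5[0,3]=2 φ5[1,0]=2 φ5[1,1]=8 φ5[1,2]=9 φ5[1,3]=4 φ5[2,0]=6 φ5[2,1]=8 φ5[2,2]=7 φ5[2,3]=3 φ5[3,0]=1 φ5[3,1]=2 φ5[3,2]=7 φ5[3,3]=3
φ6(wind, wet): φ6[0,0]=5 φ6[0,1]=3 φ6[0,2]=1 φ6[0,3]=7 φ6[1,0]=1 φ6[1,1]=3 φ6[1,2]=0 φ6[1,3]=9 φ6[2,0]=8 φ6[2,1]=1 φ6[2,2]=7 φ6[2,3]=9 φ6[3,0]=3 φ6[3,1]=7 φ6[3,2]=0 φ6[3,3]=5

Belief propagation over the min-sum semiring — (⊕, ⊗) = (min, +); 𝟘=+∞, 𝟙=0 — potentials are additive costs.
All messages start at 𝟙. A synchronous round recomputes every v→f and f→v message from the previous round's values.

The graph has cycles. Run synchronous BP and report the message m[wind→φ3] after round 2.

init: all messages = 𝟙 over 4 values
r1 m[φ0→sprk] = [0, 0, 2, 4]
r1 m[φ0→wet] = [5, 0, 1, 0]
r1 m[φ1→wind] = [0, 5, 2, 0]
r1 m[φ1→wet] = [2, 2, 0, 0]
r1 m[φ2→sprk] = [1, 3, 0, 3]
r1 m[φ2→wet] = [1, 0, 6, 1]
r1 m[φ3→sprk] = [0, 0, 6, 0]
r1 m[φ3→wind] = [1, 7, 0, 0]
r1 m[φ4→sprk] = [2, 4, 3, 2]
r1 m[φ4→wet] = [3, 5, 2, 2]
r1 m[φ5→sprk] = [2, 2, 3, 1]
r1 m[φ5→wind] = [1, 2, 2, 2]
r1 m[φ6→wind] = [1, 0, 1, 0]
r1 m[φ6→wet] = [1, 1, 0, 5]
r1 m[sprk→φ0] = [0, 0, 0, 0]
r1 m[sprk→φ2] = [0, 0, 0, 0]
r1 m[sprk→φ3] = [0, 0, 0, 0]
r1 m[sprk→φ4] = [0, 0, 0, 0]
r1 m[sprk→φ5] = [0, 0, 0, 0]
r1 m[wind→φ1] = [0, 0, 0, 0]
r1 m[wind→φ3] = [0, 0, 0, 0]
r1 m[wind→φ5] = [0, 0, 0, 0]
r1 m[wind→φ6] = [0, 0, 0, 0]
r1 m[wet→φ0] = [0, 0, 0, 0]
r1 m[wet→φ1] = [0, 0, 0, 0]
r1 m[wet→φ2] = [0, 0, 0, 0]
r1 m[wet→φ4] = [0, 0, 0, 0]
r1 m[wet→φ6] = [0, 0, 0, 0]
r2 m[φ0→sprk] = [0, 0, 2, 4]
r2 m[φ0→wet] = [5, 0, 1, 0]
r2 m[φ1→wind] = [0, 5, 2, 0]
r2 m[φ1→wet] = [2, 2, 0, 0]
r2 m[φ2→sprk] = [1, 3, 0, 3]
r2 m[φ2→wet] = [1, 0, 6, 1]
r2 m[φ3→sprk] = [0, 0, 6, 0]
r2 m[φ3→wind] = [1, 7, 0, 0]
r2 m[φ4→sprk] = [2, 4, 3, 2]
r2 m[φ4→wet] = [3, 5, 2, 2]
r2 m[φ5→sprk] = [2, 2, 3, 1]
r2 m[φ5→wind] = [1, 2, 2, 2]
r2 m[φ6→wind] = [1, 0, 1, 0]
r2 m[φ6→wet] = [1, 1, 0, 5]
r2 m[sprk→φ0] = [5, 9, 12, 6]
r2 m[sprk→φ2] = [4, 6, 14, 7]
r2 m[sprk→φ3] = [5, 9, 8, 10]
r2 m[sprk→φ4] = [3, 5, 11, 8]
r2 m[sprk→φ5] = [3, 7, 11, 9]
r2 m[wind→φ1] = [3, 9, 3, 2]
r2 m[wind→φ3] = [2, 7, 5, 2]
r2 m[wind→φ5] = [2, 12, 3, 0]
r2 m[wind→φ6] = [2, 14, 4, 2]
r2 m[wet→φ0] = [7, 8, 8, 8]
r2 m[wet→φ1] = [10, 6, 9, 8]
r2 m[wet→φ2] = [11, 8, 3, 7]
r2 m[wet→φ4] = [9, 3, 7, 6]
r2 m[wet→φ6] = [11, 7, 9, 3]

message @ round 2 = [2, 7, 5, 2]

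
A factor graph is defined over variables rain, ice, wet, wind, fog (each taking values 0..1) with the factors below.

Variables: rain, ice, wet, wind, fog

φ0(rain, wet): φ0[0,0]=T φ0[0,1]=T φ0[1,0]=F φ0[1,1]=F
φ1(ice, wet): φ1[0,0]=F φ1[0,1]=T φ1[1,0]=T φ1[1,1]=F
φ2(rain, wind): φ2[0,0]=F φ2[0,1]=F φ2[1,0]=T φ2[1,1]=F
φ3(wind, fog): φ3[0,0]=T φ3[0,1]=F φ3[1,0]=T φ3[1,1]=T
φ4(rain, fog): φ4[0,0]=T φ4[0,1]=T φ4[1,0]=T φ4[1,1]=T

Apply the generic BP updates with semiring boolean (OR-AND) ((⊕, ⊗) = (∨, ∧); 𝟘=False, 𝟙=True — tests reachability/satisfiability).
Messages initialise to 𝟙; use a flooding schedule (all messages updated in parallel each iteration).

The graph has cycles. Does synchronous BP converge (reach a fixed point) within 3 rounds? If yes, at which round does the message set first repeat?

NOT CONVERGED within 3 rounds

init: all messages = 𝟙 over 2 values
r1 m[φ0→rain] = [T, F]
r1 m[φ0→wet] = [T, T]
r1 m[φ1→ice] = [T, T]
r1 m[φ1→wet] = [T, T]
r1 m[φ2→rain] = [F, T]
r1 m[φ2→wind] = [T, F]
r1 m[φ3→wind] = [T, T]
r1 m[φ3→fog] = [T, T]
r1 m[φ4→rain] = [T, T]
r1 m[φ4→fog] = [T, T]
r1 m[rain→φ0] = [T, T]
r1 m[rain→φ2] = [T, T]
r1 m[rain→φ4] = [T, T]
r1 m[ice→φ1] = [T, T]
r1 m[wet→φ0] = [T, T]
r1 m[wet→φ1] = [T, T]
r1 m[wind→φ2] = [T, T]
r1 m[wind→φ3] = [T, T]
r1 m[fog→φ3] = [T, T]
r1 m[fog→φ4] = [T, T]
r2 m[φ0→rain] = [T, F]
r2 m[φ0→wet] = [T, T]
r2 m[φ1→ice] = [T, T]
r2 m[φ1→wet] = [T, T]
r2 m[φ2→rain] = [F, T]
r2 m[φ2→wind] = [T, F]
r2 m[φ3→wind] = [T, T]
r2 m[φ3→fog] = [T, T]
r2 m[φ4→rain] = [T, T]
r2 m[φ4→fog] = [T, T]
r2 m[rain→φ0] = [F, T]
r2 m[rain→φ2] = [T, F]
r2 m[rain→φ4] = [F, F]
r2 m[ice→φ1] = [T, T]
r2 m[wet→φ0] = [T, T]
r2 m[wet→φ1] = [T, T]
r2 m[wind→φ2] = [T, T]
r2 m[wind→φ3] = [T, F]
r2 m[fog→φ3] = [T, T]
r2 m[fog→φ4] = [T, T]
r3 m[φ0→rain] = [T, F]
r3 m[φ0→wet] = [F, F]
r3 m[φ1→ice] = [T, T]
r3 m[φ1→wet] = [T, T]
r3 m[φ2→rain] = [F, T]
r3 m[φ2→wind] = [F, F]
r3 m[φ3→wind] = [T, T]
r3 m[φ3→fog] = [T, F]
r3 m[φ4→rain] = [T, T]
r3 m[φ4→fog] = [F, F]
r3 m[rain→φ0] = [F, T]
r3 m[rain→φ2] = [T, F]
r3 m[rain→φ4] = [F, F]
r3 m[ice→φ1] = [T, T]
r3 m[wet→φ0] = [T, T]
r3 m[wet→φ1] = [T, T]
r3 m[wind→φ2] = [T, T]
r3 m[wind→φ3] = [T, F]
r3 m[fog→φ3] = [T, T]
r3 m[fog→φ4] = [T, T]
no fixed point within 3 rounds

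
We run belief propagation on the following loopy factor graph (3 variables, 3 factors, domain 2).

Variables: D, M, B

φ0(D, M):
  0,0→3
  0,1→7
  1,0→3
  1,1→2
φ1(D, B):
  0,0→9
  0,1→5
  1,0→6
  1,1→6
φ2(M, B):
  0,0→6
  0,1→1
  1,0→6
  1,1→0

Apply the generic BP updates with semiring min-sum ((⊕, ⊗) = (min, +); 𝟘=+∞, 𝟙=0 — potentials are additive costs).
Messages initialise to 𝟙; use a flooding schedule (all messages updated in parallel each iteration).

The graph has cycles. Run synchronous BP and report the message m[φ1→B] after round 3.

message @ round 3 = [8, 8]

init: all messages = 𝟙 over 2 values
r1 m[φ0→D] = [3, 2]
r1 m[φ0→M] = [3, 2]
r1 m[φ1→D] = [5, 6]
r1 m[φ1→B] = [6, 5]
r1 m[φ2→M] = [1, 0]
r1 m[φ2→B] = [6, 0]
r1 m[D→φ0] = [0, 0]
r1 m[D→φ1] = [0, 0]
r1 m[M→φ0] = [0, 0]
r1 m[M→φ2] = [0, 0]
r1 m[B→φ1] = [0, 0]
r1 m[B→φ2] = [0, 0]
r2 m[φ0→D] = [3, 2]
r2 m[φ0→M] = [3, 2]
r2 m[φ1→D] = [5, 6]
r2 m[φ1→B] = [6, 5]
r2 m[φ2→M] = [1, 0]
r2 m[φ2→B] = [6, 0]
r2 m[D→φ0] = [5, 6]
r2 m[D→φ1] = [3, 2]
r2 m[M→φ0] = [1, 0]
r2 m[M→φ2] = [3, 2]
r2 m[B→φ1] = [6, 0]
r2 m[B→φ2] = [6, 5]
r3 m[φ0→D] = [4, 2]
r3 m[φ0→M] = [8, 8]
r3 m[φ1→D] = [5, 6]
r3 m[φ1→B] = [8, 8]
r3 m[φ2→M] = [6, 5]
r3 m[φ2→B] = [8, 2]
r3 m[D→φ0] = [5, 6]
r3 m[D→φ1] = [3, 2]
r3 m[M→φ0] = [1, 0]
r3 m[M→φ2] = [3, 2]
r3 m[B→φ1] = [6, 0]
r3 m[B→φ2] = [6, 5]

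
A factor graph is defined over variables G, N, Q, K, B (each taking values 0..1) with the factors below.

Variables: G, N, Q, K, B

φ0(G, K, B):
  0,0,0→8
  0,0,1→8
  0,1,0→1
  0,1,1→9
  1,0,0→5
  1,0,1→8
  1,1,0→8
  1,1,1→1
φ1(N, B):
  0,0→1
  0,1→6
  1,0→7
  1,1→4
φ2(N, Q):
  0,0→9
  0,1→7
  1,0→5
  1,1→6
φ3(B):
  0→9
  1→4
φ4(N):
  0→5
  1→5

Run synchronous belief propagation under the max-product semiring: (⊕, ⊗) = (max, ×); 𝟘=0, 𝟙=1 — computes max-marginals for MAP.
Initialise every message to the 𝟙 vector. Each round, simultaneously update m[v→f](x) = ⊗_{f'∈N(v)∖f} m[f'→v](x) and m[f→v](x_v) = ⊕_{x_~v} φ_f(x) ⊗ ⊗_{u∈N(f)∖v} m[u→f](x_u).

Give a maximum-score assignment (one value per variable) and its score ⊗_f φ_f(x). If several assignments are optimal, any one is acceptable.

init: all messages = 𝟙 over 2 values
r1 m[φ0→G] = [9, 8]
r1 m[φ0→K] = [8, 9]
r1 m[φ0→B] = [8, 9]
r1 m[φ1→N] = [6, 7]
r1 m[φ1→B] = [7, 6]
r1 m[φ2→N] = [9, 6]
r1 m[φ2→Q] = [9, 7]
r1 m[φ3→B] = [9, 4]
r1 m[φ4→N] = [5, 5]
r1 m[G→φ0] = [1, 1]
r1 m[N→φ1] = [1, 1]
r1 m[N→φ2] = [1, 1]
r1 m[N→φ4] = [1, 1]
r1 m[Q→φ2] = [1, 1]
r1 m[K→φ0] = [1, 1]
r1 m[B→φ0] = [1, 1]
r1 m[B→φ1] = [1, 1]
r1 m[B→φ3] = [1, 1]
r2 m[φ0→G] = [9, 8]
r2 m[φ0→K] = [8, 9]
r2 m[φ0→B] = [8, 9]
r2 m[φ1→N] = [6, 7]
r2 m[φ1→B] = [7, 6]
r2 m[φ2→N] = [9, 6]
r2 m[φ2→Q] = [9, 7]
r2 m[φ3→B] = [9, 4]
r2 m[φ4→N] = [5, 5]
r2 m[G→φ0] = [1, 1]
r2 m[N→φ1] = [45, 30]
r2 m[N→φ2] = [30, 35]
r2 m[N→φ4] = [54, 42]
r2 m[Q→φ2] = [1, 1]
r2 m[K→φ0] = [1, 1]
r2 m[B→φ0] = [63, 24]
r2 m[B→φ1] = [72, 36]
r2 m[B→φ3] = [56, 54]
r3 m[φ0→G] = [504, 504]
r3 m[φ0→K] = [504, 504]
r3 m[φ0→B] = [8, 9]
r3 m[φ1→N] = [216, 504]
r3 m[φ1→B] = [210, 270]
r3 m[φ2→N] = [9, 6]
r3 m[φ2→Q] = [270, 210]
r3 m[φ3→B] = [9, 4]
r3 m[φ4→N] = [5, 5]
r3 m[G→φ0] = [1, 1]
r3 m[N→φ1] = [45, 30]
r3 m[N→φ2] = [30, 35]
r3 m[N→φ4] = [54, 42]
r3 m[Q→φ2] = [1, 1]
r3 m[K→φ0] = [1, 1]
r3 m[B→φ0] = [63, 24]
r3 m[B→φ1] = [72, 36]
r3 m[B→φ3] = [56, 54]
r4 m[φ0→G] = [504, 504]
r4 m[φ0→K] = [504, 504]
r4 m[φ0→B] = [8, 9]
r4 m[φ1→N] = [216, 504]
r4 m[φ1→B] = [210, 270]
r4 m[φ2→N] = [9, 6]
r4 m[φ2→Q] = [270, 210]
r4 m[φ3→B] = [9, 4]
r4 m[φ4→N] = [5, 5]
r4 m[G→φ0] = [1, 1]
r4 m[N→φ1] = [45, 30]
r4 m[N→φ2] = [1080, 2520]
r4 m[N→φ4] = [1944, 3024]
r4 m[Q→φ2] = [1, 1]
r4 m[K→φ0] = [1, 1]
r4 m[B→φ0] = [1890, 1080]
r4 m[B→φ1] = [72, 36]
r4 m[B→φ3] = [1680, 2430]
r5 m[φ0→G] = [15120, 15120]
r5 m[φ0→K] = [15120, 15120]
r5 m[φ0→B] = [8, 9]
r5 m[φ1→N] = [216, 504]
r5 m[φ1→B] = [210, 270]
r5 m[φ2→N] = [9, 6]
r5 m[φ2→Q] = [12600, 15120]
r5 m[φ3→B] = [9, 4]
r5 m[φ4→N] = [5, 5]
r5 m[G→φ0] = [1, 1]
r5 m[N→φ1] = [45, 30]
r5 m[N→φ2] = [1080, 2520]
r5 m[N→φ4] = [1944, 3024]
r5 m[Q→φ2] = [1, 1]
r5 m[K→φ0] = [1, 1]
r5 m[B→φ0] = [1890, 1080]
r5 m[B→φ1] = [72, 36]
r5 m[B→φ3] = [1680, 2430]
r6 m[φ0→G] = [15120, 15120]
r6 m[φ0→K] = [15120, 15120]
r6 m[φ0→B] = [8, 9]
r6 m[φ1→N] = [216, 504]
r6 m[φ1→B] = [210, 270]
r6 m[φ2→N] = [9, 6]
r6 m[φ2→Q] = [12600, 15120]
r6 m[φ3→B] = [9, 4]
r6 m[φ4→N] = [5, 5]
r6 m[G→φ0] = [1, 1]
r6 m[N→φ1] = [45, 30]
r6 m[N→φ2] = [1080, 2520]
r6 m[N→φ4] = [1944, 3024]
r6 m[Q→φ2] = [1, 1]
r6 m[K→φ0] = [1, 1]
r6 m[B→φ0] = [1890, 1080]
r6 m[B→φ1] = [72, 36]
r6 m[B→φ3] = [1680, 2430]
fixed point reached at round 6
traceback from G: (G=0, N=1, Q=1, K=0, B=0), score=15120

assignment: (G=0, N=1, Q=1, K=0, B=0); score = 15120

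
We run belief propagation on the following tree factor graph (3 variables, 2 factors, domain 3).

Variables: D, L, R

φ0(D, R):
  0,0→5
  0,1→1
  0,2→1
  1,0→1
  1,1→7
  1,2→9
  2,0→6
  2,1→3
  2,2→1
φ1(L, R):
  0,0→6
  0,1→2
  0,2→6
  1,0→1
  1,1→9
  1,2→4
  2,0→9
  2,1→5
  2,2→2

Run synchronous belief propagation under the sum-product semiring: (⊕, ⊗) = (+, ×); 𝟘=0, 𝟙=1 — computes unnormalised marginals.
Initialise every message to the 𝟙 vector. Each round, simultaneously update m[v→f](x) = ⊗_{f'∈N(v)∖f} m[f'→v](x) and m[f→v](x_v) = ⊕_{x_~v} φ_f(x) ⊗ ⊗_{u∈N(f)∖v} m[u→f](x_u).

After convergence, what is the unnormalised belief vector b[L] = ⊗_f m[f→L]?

init: all messages = 𝟙 over 3 values
r1 m[φ0→D] = [7, 17, 10]
r1 m[φ0→R] = [12, 11, 11]
r1 m[φ1→L] = [14, 14, 16]
r1 m[φ1→R] = [16, 16, 12]
r1 m[D→φ0] = [1, 1, 1]
r1 m[L→φ1] = [1, 1, 1]
r1 m[R→φ0] = [1, 1, 1]
r1 m[R→φ1] = [1, 1, 1]
r2 m[φ0→D] = [7, 17, 10]
r2 m[φ0→R] = [12, 11, 11]
r2 m[φ1→L] = [14, 14, 16]
r2 m[φ1→R] = [16, 16, 12]
r2 m[D→φ0] = [1, 1, 1]
r2 m[L→φ1] = [1, 1, 1]
r2 m[R→φ0] = [16, 16, 12]
r2 m[R→φ1] = [12, 11, 11]
r3 m[φ0→D] = [108, 236, 156]
r3 m[φ0→R] = [12, 11, 11]
r3 m[φ1→L] = [160, 155, 185]
r3 m[φ1→R] = [16, 16, 12]
r3 m[D→φ0] = [1, 1, 1]
r3 m[L→φ1] = [1, 1, 1]
r3 m[R→φ0] = [16, 16, 12]
r3 m[R→φ1] = [12, 11, 11]
r4 m[φ0→D] = [108, 236, 156]
r4 m[φ0→R] = [12, 11, 11]
r4 m[φ1→L] = [160, 155, 185]
r4 m[φ1→R] = [16, 16, 12]
r4 m[D→φ0] = [1, 1, 1]
r4 m[L→φ1] = [1, 1, 1]
r4 m[R→φ0] = [16, 16, 12]
r4 m[R→φ1] = [12, 11, 11]
fixed point reached at round 4
b[L] = ⊗ incoming = [160, 155, 185]

b[L] = [160, 155, 185]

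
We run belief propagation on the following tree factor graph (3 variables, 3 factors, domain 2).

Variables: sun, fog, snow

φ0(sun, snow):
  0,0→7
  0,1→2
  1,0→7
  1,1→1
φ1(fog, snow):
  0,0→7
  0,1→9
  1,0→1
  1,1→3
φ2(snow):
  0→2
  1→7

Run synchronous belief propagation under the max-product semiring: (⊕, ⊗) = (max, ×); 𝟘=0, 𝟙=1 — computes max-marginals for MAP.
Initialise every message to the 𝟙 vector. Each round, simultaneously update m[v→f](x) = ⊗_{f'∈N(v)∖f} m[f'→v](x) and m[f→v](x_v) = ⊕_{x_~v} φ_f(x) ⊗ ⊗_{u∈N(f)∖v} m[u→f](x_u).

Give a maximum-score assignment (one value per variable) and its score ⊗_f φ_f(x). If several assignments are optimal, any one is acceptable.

init: all messages = 𝟙 over 2 values
r1 m[φ0→sun] = [7, 7]
r1 m[φ0→snow] = [7, 2]
r1 m[φ1→fog] = [9, 3]
r1 m[φ1→snow] = [7, 9]
r1 m[φ2→snow] = [2, 7]
r1 m[sun→φ0] = [1, 1]
r1 m[fog→φ1] = [1, 1]
r1 m[snow→φ0] = [1, 1]
r1 m[snow→φ1] = [1, 1]
r1 m[snow→φ2] = [1, 1]
r2 m[φ0→sun] = [7, 7]
r2 m[φ0→snow] = [7, 2]
r2 m[φ1→fog] = [9, 3]
r2 m[φ1→snow] = [7, 9]
r2 m[φ2→snow] = [2, 7]
r2 m[sun→φ0] = [1, 1]
r2 m[fog→φ1] = [1, 1]
r2 m[snow→φ0] = [14, 63]
r2 m[snow→φ1] = [14, 14]
r2 m[snow→φ2] = [49, 18]
r3 m[φ0→sun] = [126, 98]
r3 m[φ0→snow] = [7, 2]
r3 m[φ1→fog] = [126, 42]
r3 m[φ1→snow] = [7, 9]
r3 m[φ2→snow] = [2, 7]
r3 m[sun→φ0] = [1, 1]
r3 m[fog→φ1] = [1, 1]
r3 m[snow→φ0] = [14, 63]
r3 m[snow→φ1] = [14, 14]
r3 m[snow→φ2] = [49, 18]
r4 m[φ0→sun] = [126, 98]
r4 m[φ0→snow] = [7, 2]
r4 m[φ1→fog] = [126, 42]
r4 m[φ1→snow] = [7, 9]
r4 m[φ2→snow] = [2, 7]
r4 m[sun→φ0] = [1, 1]
r4 m[fog→φ1] = [1, 1]
r4 m[snow→φ0] = [14, 63]
r4 m[snow→φ1] = [14, 14]
r4 m[snow→φ2] = [49, 18]
fixed point reached at round 4
traceback from sun: (sun=0, fog=0, snow=1), score=126

assignment: (sun=0, fog=0, snow=1); score = 126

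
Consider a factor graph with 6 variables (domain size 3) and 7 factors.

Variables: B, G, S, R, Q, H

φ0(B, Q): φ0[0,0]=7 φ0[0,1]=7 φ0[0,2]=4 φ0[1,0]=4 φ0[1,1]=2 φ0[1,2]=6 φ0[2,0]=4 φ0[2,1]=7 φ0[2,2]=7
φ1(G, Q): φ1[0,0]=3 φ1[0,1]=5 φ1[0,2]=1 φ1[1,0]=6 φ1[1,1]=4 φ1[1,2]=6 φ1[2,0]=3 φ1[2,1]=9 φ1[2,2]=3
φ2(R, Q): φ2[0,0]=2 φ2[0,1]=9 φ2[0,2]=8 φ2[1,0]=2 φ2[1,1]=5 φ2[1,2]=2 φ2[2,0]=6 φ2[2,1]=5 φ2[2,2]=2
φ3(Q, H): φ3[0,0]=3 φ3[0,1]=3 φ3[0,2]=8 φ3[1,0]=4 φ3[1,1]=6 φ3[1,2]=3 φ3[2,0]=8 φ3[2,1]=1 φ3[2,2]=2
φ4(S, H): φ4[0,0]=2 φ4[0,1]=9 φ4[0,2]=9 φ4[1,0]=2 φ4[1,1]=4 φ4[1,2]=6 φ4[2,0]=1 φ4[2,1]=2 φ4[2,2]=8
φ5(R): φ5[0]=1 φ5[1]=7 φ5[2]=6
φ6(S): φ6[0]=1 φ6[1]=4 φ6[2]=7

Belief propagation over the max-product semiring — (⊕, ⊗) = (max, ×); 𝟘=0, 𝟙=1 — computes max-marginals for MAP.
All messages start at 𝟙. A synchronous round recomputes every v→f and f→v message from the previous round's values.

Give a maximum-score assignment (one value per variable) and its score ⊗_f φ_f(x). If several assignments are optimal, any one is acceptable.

assignment: (B=0, G=1, S=2, R=2, Q=0, H=2); score = 677376

init: all messages = 𝟙 over 3 values
r1 m[φ0→B] = [7, 6, 7]
r1 m[φ0→Q] = [7, 7, 7]
r1 m[φ1→G] = [5, 6, 9]
r1 m[φ1→Q] = [6, 9, 6]
r1 m[φ2→R] = [9, 5, 6]
r1 m[φ2→Q] = [6, 9, 8]
r1 m[φ3→Q] = [8, 6, 8]
r1 m[φ3→H] = [8, 6, 8]
r1 m[φ4→S] = [9, 6, 8]
r1 m[φ4→H] = [2, 9, 9]
r1 m[φ5→R] = [1, 7, 6]
r1 m[φ6→S] = [1, 4, 7]
r1 m[B→φ0] = [1, 1, 1]
r1 m[G→φ1] = [1, 1, 1]
r1 m[S→φ4] = [1, 1, 1]
r1 m[S→φ6] = [1, 1, 1]
r1 m[R→φ2] = [1, 1, 1]
r1 m[R→φ5] = [1, 1, 1]
r1 m[Q→φ0] = [1, 1, 1]
r1 m[Q→φ1] = [1, 1, 1]
r1 m[Q→φ2] = [1, 1, 1]
r1 m[Q→φ3] = [1, 1, 1]
r1 m[H→φ3] = [1, 1, 1]
r1 m[H→φ4] = [1, 1, 1]
r2 m[φ0→B] = [7, 6, 7]
r2 m[φ0→Q] = [7, 7, 7]
r2 m[φ1→G] = [5, 6, 9]
r2 m[φ1→Q] = [6, 9, 6]
r2 m[φ2→R] = [9, 5, 6]
r2 m[φ2→Q] = [6, 9, 8]
r2 m[φ3→Q] = [8, 6, 8]
r2 m[φ3→H] = [8, 6, 8]
r2 m[φ4→S] = [9, 6, 8]
r2 m[φ4→H] = [2, 9, 9]
r2 m[φ5→R] = [1, 7, 6]
r2 m[φ6→S] = [1, 4, 7]
r2 m[B→φ0] = [1, 1, 1]
r2 m[G→φ1] = [1, 1, 1]
r2 m[S→φ4] = [1, 4, 7]
r2 m[S→φ6] = [9, 6, 8]
r2 m[R→φ2] = [1, 7, 6]
r2 m[R→φ5] = [9, 5, 6]
r2 m[Q→φ0] = [288, 486, 384]
r2 m[Q→φ1] = [336, 378, 448]
r2 m[Q→φ2] = [336, 378, 336]
r2 m[Q→φ3] = [252, 567, 336]
r2 m[H→φ3] = [2, 9, 9]
r2 m[H→φ4] = [8, 6, 8]
r3 m[φ0→B] = [3402, 2304, 3402]
r3 m[φ0→Q] = [7, 7, 7]
r3 m[φ1→G] = [1890, 2688, 3402]
r3 m[φ1→Q] = [6, 9, 6]
r3 m[φ2→R] = [3402, 1890, 2016]
r3 m[φ2→Q] = [36, 35, 14]
r3 m[φ3→Q] = [72, 54, 18]
r3 m[φ3→H] = [2688, 3402, 2016]
r3 m[φ4→S] = [72, 48, 64]
r3 m[φ4→H] = [8, 16, 56]
r3 m[φ5→R] = [1, 7, 6]
r3 m[φ6→S] = [1, 4, 7]
r3 m[B→φ0] = [1, 1, 1]
r3 m[G→φ1] = [1, 1, 1]
r3 m[S→φ4] = [1, 4, 7]
r3 m[S→φ6] = [9, 6, 8]
r3 m[R→φ2] = [1, 7, 6]
r3 m[R→φ5] = [9, 5, 6]
r3 m[Q→φ0] = [288, 486, 384]
r3 m[Q→φ1] = [336, 378, 448]
r3 m[Q→φ2] = [336, 378, 336]
r3 m[Q→φ3] = [252, 567, 336]
r3 m[H→φ3] = [2, 9, 9]
r3 m[H→φ4] = [8, 6, 8]
r4 m[φ0→B] = [3402, 2304, 3402]
r4 m[φ0→Q] = [7, 7, 7]
r4 m[φ1→G] = [1890, 2688, 3402]
r4 m[φ1→Q] = [6, 9, 6]
r4 m[φ2→R] = [3402, 1890, 2016]
r4 m[φ2→Q] = [36, 35, 14]
r4 m[φ3→Q] = [72, 54, 18]
r4 m[φ3→H] = [2688, 3402, 2016]
r4 m[φ4→S] = [72, 48, 64]
r4 m[φ4→H] = [8, 16, 56]
r4 m[φ5→R] = [1, 7, 6]
r4 m[φ6→S] = [1, 4, 7]
r4 m[B→φ0] = [1, 1, 1]
r4 m[G→φ1] = [1, 1, 1]
r4 m[S→φ4] = [1, 4, 7]
r4 m[S→φ6] = [72, 48, 64]
r4 m[R→φ2] = [1, 7, 6]
r4 m[R→φ5] = [3402, 1890, 2016]
r4 m[Q→φ0] = [15552, 17010, 1512]
r4 m[Q→φ1] = [18144, 13230, 1764]
r4 m[Q→φ2] = [3024, 3402, 756]
r4 m[Q→φ3] = [1512, 2205, 588]
r4 m[H→φ3] = [8, 16, 56]
r4 m[H→φ4] = [2688, 3402, 2016]
r5 m[φ0→B] = [119070, 62208, 119070]
r5 m[φ0→Q] = [7, 7, 7]
r5 m[φ1→G] = [66150, 108864, 119070]
r5 m[φ1→Q] = [6, 9, 6]
r5 m[φ2→R] = [30618, 17010, 18144]
r5 m[φ2→Q] = [36, 35, 14]
r5 m[φ3→Q] = [448, 168, 112]
r5 m[φ3→H] = [8820, 13230, 12096]
r5 m[φ4→S] = [30618, 13608, 16128]
r5 m[φ4→H] = [8, 16, 56]
r5 m[φ5→R] = [1, 7, 6]
r5 m[φ6→S] = [1, 4, 7]
r5 m[B→φ0] = [1, 1, 1]
r5 m[G→φ1] = [1, 1, 1]
r5 m[S→φ4] = [1, 4, 7]
r5 m[S→φ6] = [72, 48, 64]
r5 m[R→φ2] = [1, 7, 6]
r5 m[R→φ5] = [3402, 1890, 2016]
r5 m[Q→φ0] = [15552, 17010, 1512]
r5 m[Q→φ1] = [18144, 13230, 1764]
r5 m[Q→φ2] = [3024, 3402, 756]
r5 m[Q→φ3] = [1512, 2205, 588]
r5 m[H→φ3] = [8, 16, 56]
r5 m[H→φ4] = [2688, 3402, 2016]
r6 m[φ0→B] = [119070, 62208, 119070]
r6 m[φ0→Q] = [7, 7, 7]
r6 m[φ1→G] = [66150, 108864, 119070]
r6 m[φ1→Q] = [6, 9, 6]
r6 m[φ2→R] = [30618, 17010, 18144]
r6 m[φ2→Q] = [36, 35, 14]
r6 m[φ3→Q] = [448, 168, 112]
r6 m[φ3→H] = [8820, 13230, 12096]
r6 m[φ4→S] = [30618, 13608, 16128]
r6 m[φ4→H] = [8, 16, 56]
r6 m[φ5→R] = [1, 7, 6]
r6 m[φ6→S] = [1, 4, 7]
r6 m[B→φ0] = [1, 1, 1]
r6 m[G→φ1] = [1, 1, 1]
r6 m[S→φ4] = [1, 4, 7]
r6 m[S→φ6] = [30618, 13608, 16128]
r6 m[R→φ2] = [1, 7, 6]
r6 m[R→φ5] = [30618, 17010, 18144]
r6 m[Q→φ0] = [96768, 52920, 9408]
r6 m[Q→φ1] = [112896, 41160, 10976]
r6 m[Q→φ2] = [18816, 10584, 4704]
r6 m[Q→φ3] = [1512, 2205, 588]
r6 m[H→φ3] = [8, 16, 56]
r6 m[H→φ4] = [8820, 13230, 12096]
r7 m[φ0→B] = [677376, 387072, 387072]
r7 m[φ0→Q] = [7, 7, 7]
r7 m[φ1→G] = [338688, 677376, 370440]
r7 m[φ1→Q] = [6, 9, 6]
r7 m[φ2→R] = [95256, 52920, 112896]
r7 m[φ2→Q] = [36, 35, 14]
r7 m[φ3→Q] = [448, 168, 112]
r7 m[φ3→H] = [8820, 13230, 12096]
r7 m[φ4→S] = [119070, 72576, 96768]
r7 m[φ4→H] = [8, 16, 56]
r7 m[φ5→R] = [1, 7, 6]
r7 m[φ6→S] = [1, 4, 7]
r7 m[B→φ0] = [1, 1, 1]
r7 m[G→φ1] = [1, 1, 1]
r7 m[S→φ4] = [1, 4, 7]
r7 m[S→φ6] = [30618, 13608, 16128]
r7 m[R→φ2] = [1, 7, 6]
r7 m[R→φ5] = [30618, 17010, 18144]
r7 m[Q→φ0] = [96768, 52920, 9408]
r7 m[Q→φ1] = [112896, 41160, 10976]
r7 m[Q→φ2] = [18816, 10584, 4704]
r7 m[Q→φ3] = [1512, 2205, 588]
r7 m[H→φ3] = [8, 16, 56]
r7 m[H→φ4] = [8820, 13230, 12096]
r8 m[φ0→B] = [677376, 387072, 387072]
r8 m[φ0→Q] = [7, 7, 7]
r8 m[φ1→G] = [338688, 677376, 370440]
r8 m[φ1→Q] = [6, 9, 6]
r8 m[φ2→R] = [95256, 52920, 112896]
r8 m[φ2→Q] = [36, 35, 14]
r8 m[φ3→Q] = [448, 168, 112]
r8 m[φ3→H] = [8820, 13230, 12096]
r8 m[φ4→S] = [119070, 72576, 96768]
r8 m[φ4→H] = [8, 16, 56]
r8 m[φ5→R] = [1, 7, 6]
r8 m[φ6→S] = [1, 4, 7]
r8 m[B→φ0] = [1, 1, 1]
r8 m[G→φ1] = [1, 1, 1]
r8 m[S→φ4] = [1, 4, 7]
r8 m[S→φ6] = [119070, 72576, 96768]
r8 m[R→φ2] = [1, 7, 6]
r8 m[R→φ5] = [95256, 52920, 112896]
r8 m[Q→φ0] = [96768, 52920, 9408]
r8 m[Q→φ1] = [112896, 41160, 10976]
r8 m[Q→φ2] = [18816, 10584, 4704]
r8 m[Q→φ3] = [1512, 2205, 588]
r8 m[H→φ3] = [8, 16, 56]
r8 m[H→φ4] = [8820, 13230, 12096]
r9 m[φ0→B] = [677376, 387072, 387072]
r9 m[φ0→Q] = [7, 7, 7]
r9 m[φ1→G] = [338688, 677376, 370440]
r9 m[φ1→Q] = [6, 9, 6]
r9 m[φ2→R] = [95256, 52920, 112896]
r9 m[φ2→Q] = [36, 35, 14]
r9 m[φ3→Q] = [448, 168, 112]
r9 m[φ3→H] = [8820, 13230, 12096]
r9 m[φ4→S] = [119070, 72576, 96768]
r9 m[φ4→H] = [8, 16, 56]
r9 m[φ5→R] = [1, 7, 6]
r9 m[φ6→S] = [1, 4, 7]
r9 m[B→φ0] = [1, 1, 1]
r9 m[G→φ1] = [1, 1, 1]
r9 m[S→φ4] = [1, 4, 7]
r9 m[S→φ6] = [119070, 72576, 96768]
r9 m[R→φ2] = [1, 7, 6]
r9 m[R→φ5] = [95256, 52920, 112896]
r9 m[Q→φ0] = [96768, 52920, 9408]
r9 m[Q→φ1] = [112896, 41160, 10976]
r9 m[Q→φ2] = [18816, 10584, 4704]
r9 m[Q→φ3] = [1512, 2205, 588]
r9 m[H→φ3] = [8, 16, 56]
r9 m[H→φ4] = [8820, 13230, 12096]
fixed point reached at round 9
traceback from B: (B=0, G=1, S=2, R=2, Q=0, H=2), score=677376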